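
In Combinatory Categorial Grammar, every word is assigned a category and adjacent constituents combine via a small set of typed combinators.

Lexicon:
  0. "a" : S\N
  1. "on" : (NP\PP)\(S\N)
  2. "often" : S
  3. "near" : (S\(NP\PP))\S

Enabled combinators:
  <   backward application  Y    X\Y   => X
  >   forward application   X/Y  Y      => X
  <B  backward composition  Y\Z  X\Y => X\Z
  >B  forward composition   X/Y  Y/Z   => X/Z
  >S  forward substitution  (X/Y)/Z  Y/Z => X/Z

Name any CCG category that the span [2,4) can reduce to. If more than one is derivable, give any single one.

S\(NP\PP)

[0,4] S   <
  [0,2] NP\PP   <
    [0,1] "a" : S\N
    [1,2] "on" : (NP\PP)\(S\N)
  [2,4] S\(NP\PP)   <
    [2,3] "often" : S
    [3,4] "near" : (S\(NP\PP))\S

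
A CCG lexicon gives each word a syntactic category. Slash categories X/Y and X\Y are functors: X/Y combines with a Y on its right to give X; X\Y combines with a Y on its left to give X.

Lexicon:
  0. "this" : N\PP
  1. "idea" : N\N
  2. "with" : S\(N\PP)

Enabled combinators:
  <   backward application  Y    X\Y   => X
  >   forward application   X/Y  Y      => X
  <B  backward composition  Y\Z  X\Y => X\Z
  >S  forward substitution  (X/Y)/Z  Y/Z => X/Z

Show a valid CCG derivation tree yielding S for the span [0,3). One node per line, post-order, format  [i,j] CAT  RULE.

[0,1] N\PP  lex  "this"
[1,2] N\N  lex  "idea"
[0,2] N\PP  <B  k=1
[2,3] S\(N\PP)  lex  "with"
[0,3] S  <  k=2

[0,3] S   <
  [0,2] N\PP   <B
    [0,1] "this" : N\PP
    [1,2] "idea" : N\N
  [2,3] "with" : S\(N\PP)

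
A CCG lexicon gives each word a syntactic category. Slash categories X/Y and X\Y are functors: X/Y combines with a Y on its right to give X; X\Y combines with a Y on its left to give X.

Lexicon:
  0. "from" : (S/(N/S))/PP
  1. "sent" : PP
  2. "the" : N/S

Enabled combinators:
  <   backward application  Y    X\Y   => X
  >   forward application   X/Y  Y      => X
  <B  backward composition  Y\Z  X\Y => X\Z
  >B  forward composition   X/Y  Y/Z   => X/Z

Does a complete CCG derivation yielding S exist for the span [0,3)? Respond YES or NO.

[0,3] S   >
  [0,2] S/(N/S)   >
    [0,1] "from" : (S/(N/S))/PP
    [1,2] "sent" : PP
  [2,3] "the" : N/S

YES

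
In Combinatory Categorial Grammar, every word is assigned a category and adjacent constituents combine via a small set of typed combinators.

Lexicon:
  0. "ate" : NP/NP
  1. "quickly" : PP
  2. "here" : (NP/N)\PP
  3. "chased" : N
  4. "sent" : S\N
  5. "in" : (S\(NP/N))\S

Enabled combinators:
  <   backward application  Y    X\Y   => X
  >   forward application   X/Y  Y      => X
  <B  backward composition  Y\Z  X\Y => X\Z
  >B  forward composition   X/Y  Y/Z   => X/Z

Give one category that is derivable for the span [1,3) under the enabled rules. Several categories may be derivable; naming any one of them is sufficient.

NP/N

[0,6] S   <
  [0,3] NP/N   >B
    [0,1] "ate" : NP/NP
    [1,3] NP/N   <
      [1,2] "quickly" : PP
      [2,3] "here" : (NP/N)\PP
  [3,6] S\(NP/N)   <
    [3,5] S   <
      [3,4] "chased" : N
      [4,5] "sent" : S\N
    [5,6] "in" : (S\(NP/N))\S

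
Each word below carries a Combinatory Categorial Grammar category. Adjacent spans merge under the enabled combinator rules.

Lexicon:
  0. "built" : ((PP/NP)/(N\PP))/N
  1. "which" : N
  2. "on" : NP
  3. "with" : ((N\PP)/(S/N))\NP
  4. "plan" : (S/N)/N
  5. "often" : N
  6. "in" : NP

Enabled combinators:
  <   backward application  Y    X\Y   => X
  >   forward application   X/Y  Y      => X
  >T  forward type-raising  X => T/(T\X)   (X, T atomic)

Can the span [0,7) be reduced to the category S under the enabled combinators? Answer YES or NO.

NO

((PP/NP)/(N\PP))/N N NP ((N\PP)/(S/N))\NP (S/N)/N N NP
CKY chart[0,7] = {N/(N\PP), NP/(NP\PP), PP, PP/(PP\PP), S/(S\PP)}; S ∉ chart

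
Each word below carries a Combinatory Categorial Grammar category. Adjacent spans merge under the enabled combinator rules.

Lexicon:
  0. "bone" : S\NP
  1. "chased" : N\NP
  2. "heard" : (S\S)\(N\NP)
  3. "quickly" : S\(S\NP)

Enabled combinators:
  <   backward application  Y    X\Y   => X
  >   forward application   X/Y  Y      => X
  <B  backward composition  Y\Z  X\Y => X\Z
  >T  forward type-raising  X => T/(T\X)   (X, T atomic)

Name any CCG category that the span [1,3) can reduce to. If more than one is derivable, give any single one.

S\S

[0,4] S   <
  [0,3] S\NP   <B
    [0,1] "bone" : S\NP
    [1,3] S\S   <
      [1,2] "chased" : N\NP
      [2,3] "heard" : (S\S)\(N\NP)
  [3,4] "quickly" : S\(S\NP)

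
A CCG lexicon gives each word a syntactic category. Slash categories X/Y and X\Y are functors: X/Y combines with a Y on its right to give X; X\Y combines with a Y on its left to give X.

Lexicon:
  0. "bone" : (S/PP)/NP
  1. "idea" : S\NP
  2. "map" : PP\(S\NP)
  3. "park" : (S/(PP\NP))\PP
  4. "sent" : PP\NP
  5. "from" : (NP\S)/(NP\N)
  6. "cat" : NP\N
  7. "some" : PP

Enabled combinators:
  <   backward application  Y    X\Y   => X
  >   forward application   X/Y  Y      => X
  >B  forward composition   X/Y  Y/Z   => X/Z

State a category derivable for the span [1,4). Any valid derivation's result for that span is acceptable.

S/(PP\NP)

[0,8] S   >
  [0,7] S/PP   >
    [0,1] "bone" : (S/PP)/NP
    [1,7] NP   <
      [1,5] S   >
        [1,4] S/(PP\NP)   <
          [1,3] PP   <
            [1,2] "idea" : S\NP
            [2,3] "map" : PP\(S\NP)
          [3,4] "park" : (S/(PP\NP))\PP
        [4,5] "sent" : PP\NP
      [5,7] NP\S   >
        [5,6] "from" : (NP\S)/(NP\N)
        [6,7] "cat" : NP\N
  [7,8] "some" : PP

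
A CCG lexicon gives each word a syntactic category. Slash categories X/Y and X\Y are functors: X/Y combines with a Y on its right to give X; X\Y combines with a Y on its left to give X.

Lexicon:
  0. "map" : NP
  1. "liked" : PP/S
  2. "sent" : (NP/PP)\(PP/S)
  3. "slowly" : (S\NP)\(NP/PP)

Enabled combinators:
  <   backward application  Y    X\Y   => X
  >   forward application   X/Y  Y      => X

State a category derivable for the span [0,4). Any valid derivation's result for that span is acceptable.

[0,4] S   <
  [0,1] "map" : NP
  [1,4] S\NP   <
    [1,3] NP/PP   <
      [1,2] "liked" : PP/S
      [2,3] "sent" : (NP/PP)\(PP/S)
    [3,4] "slowly" : (S\NP)\(NP/PP)

S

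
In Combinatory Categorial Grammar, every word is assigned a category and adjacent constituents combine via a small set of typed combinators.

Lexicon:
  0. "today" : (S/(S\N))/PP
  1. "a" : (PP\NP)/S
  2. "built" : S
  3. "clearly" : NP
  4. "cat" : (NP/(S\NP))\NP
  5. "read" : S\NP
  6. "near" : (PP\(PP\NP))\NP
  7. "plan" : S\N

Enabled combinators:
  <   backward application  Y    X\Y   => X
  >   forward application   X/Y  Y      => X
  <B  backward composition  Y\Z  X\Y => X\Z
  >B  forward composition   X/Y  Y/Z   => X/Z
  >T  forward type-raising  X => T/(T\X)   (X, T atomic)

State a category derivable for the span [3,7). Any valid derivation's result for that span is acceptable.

[0,8] S   >
  [0,7] S/(S\N)   >
    [0,1] "today" : (S/(S\N))/PP
    [1,7] PP   <
      [1,3] PP\NP   >
        [1,2] "a" : (PP\NP)/S
        [2,3] "built" : S
      [3,7] PP\(PP\NP)   <
        [3,6] NP   >
          [3,5] NP/(S\NP)   <
            [3,4] "clearly" : NP
            [4,5] "cat" : (NP/(S\NP))\NP
          [5,6] "read" : S\NP
        [6,7] "near" : (PP\(PP\NP))\NP
  [7,8] "plan" : S\N

PP\(PP\NP)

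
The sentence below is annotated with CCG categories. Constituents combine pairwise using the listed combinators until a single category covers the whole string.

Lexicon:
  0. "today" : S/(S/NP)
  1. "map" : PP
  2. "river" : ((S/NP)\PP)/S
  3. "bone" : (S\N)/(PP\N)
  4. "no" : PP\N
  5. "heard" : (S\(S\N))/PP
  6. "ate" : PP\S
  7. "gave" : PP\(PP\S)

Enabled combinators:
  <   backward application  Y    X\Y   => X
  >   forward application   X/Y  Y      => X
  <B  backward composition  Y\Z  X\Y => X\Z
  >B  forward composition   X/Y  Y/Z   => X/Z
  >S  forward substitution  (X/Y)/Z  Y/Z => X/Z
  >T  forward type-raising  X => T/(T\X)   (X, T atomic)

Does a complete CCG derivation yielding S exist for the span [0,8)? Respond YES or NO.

YES

[0,8] S   >
  [0,1] "today" : S/(S/NP)
  [1,8] S/NP   <
    [1,2] "map" : PP
    [2,8] (S/NP)\PP   >
      [2,3] "river" : ((S/NP)\PP)/S
      [3,8] S   <
        [3,5] S\N   >
          [3,4] "bone" : (S\N)/(PP\N)
          [4,5] "no" : PP\N
        [5,8] S\(S\N)   >
          [5,6] "heard" : (S\(S\N))/PP
          [6,8] PP   <
            [6,7] "ate" : PP\S
            [7,8] "gave" : PP\(PP\S)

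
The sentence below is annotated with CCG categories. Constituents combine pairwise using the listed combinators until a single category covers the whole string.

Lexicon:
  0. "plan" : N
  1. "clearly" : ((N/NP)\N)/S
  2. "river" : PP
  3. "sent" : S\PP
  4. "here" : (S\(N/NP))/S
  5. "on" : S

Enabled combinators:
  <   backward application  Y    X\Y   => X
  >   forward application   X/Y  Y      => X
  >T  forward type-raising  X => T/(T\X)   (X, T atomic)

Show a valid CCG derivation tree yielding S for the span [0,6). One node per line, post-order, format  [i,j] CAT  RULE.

[0,1] N  lex  "plan"
[1,2] ((N/NP)\N)/S  lex  "clearly"
[2,3] PP  lex  "river"
[2,3] S/(S\PP)  >T
[3,4] S\PP  lex  "sent"
[2,4] S  >  k=3
[1,4] (N/NP)\N  >  k=2
[0,4] N/NP  <  k=1
[4,5] (S\(N/NP))/S  lex  "here"
[5,6] S  lex  "on"
[4,6] S\(N/NP)  >  k=5
[0,6] S  <  k=4

[0,6] S   <
  [0,4] N/NP   <
    [0,1] "plan" : N
    [1,4] (N/NP)\N   >
      [1,2] "clearly" : ((N/NP)\N)/S
      [2,4] S   >
        [2,3] S/(S\PP)   >T
          [2,3] "river" : PP
        [3,4] "sent" : S\PP
  [4,6] S\(N/NP)   >
    [4,5] "here" : (S\(N/NP))/S
    [5,6] "on" : S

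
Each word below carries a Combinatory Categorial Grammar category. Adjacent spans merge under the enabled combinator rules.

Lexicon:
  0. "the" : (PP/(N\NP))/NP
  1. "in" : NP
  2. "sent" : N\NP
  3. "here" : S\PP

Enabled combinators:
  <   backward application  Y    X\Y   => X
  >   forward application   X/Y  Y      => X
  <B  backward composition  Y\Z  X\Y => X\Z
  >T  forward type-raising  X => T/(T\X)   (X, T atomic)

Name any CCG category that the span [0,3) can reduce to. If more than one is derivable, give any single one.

[0,4] S   <
  [0,3] PP   >
    [0,2] PP/(N\NP)   >
      [0,1] "the" : (PP/(N\NP))/NP
      [1,2] "in" : NP
    [2,3] "sent" : N\NP
  [3,4] "here" : S\PP

PP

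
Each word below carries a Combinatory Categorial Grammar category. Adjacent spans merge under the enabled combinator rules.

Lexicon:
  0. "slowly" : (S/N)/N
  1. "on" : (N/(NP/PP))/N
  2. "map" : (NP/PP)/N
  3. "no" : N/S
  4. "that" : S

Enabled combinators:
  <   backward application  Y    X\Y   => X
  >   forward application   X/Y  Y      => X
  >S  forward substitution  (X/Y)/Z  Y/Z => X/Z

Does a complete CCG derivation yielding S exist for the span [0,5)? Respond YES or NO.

YES

[0,5] S   >
  [0,3] S/N   >S
    [0,1] "slowly" : (S/N)/N
    [1,3] N/N   >S
      [1,2] "on" : (N/(NP/PP))/N
      [2,3] "map" : (NP/PP)/N
  [3,5] N   >
    [3,4] "no" : N/S
    [4,5] "that" : S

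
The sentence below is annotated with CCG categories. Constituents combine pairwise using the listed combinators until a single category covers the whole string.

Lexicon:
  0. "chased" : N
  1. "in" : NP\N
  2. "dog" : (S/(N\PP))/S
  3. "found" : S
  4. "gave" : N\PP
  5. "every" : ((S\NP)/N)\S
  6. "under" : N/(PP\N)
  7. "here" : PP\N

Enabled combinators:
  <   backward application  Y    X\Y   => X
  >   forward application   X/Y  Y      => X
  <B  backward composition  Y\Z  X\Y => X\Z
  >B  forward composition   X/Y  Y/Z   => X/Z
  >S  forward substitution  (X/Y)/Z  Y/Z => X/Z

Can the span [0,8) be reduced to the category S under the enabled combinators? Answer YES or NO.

[0,8] S   <
  [0,2] NP   <
    [0,1] "chased" : N
    [1,2] "in" : NP\N
  [2,8] S\NP   >
    [2,6] (S\NP)/N   <
      [2,5] S   >
        [2,4] S/(N\PP)   >
          [2,3] "dog" : (S/(N\PP))/S
          [3,4] "found" : S
        [4,5] "gave" : N\PP
      [5,6] "every" : ((S\NP)/N)\S
    [6,8] N   >
      [6,7] "under" : N/(PP\N)
      [7,8] "here" : PP\N

YES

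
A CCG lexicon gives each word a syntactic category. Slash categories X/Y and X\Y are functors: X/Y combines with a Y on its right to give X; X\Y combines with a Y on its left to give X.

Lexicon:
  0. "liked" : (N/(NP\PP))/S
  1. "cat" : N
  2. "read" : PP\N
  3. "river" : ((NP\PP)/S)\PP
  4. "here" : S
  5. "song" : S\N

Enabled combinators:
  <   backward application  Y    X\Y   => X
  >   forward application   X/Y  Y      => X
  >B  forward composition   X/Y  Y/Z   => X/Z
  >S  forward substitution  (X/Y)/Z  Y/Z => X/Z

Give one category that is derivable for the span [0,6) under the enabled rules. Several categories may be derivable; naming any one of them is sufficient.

S

[0,6] S   <
  [0,5] N   >
    [0,4] N/S   >S
      [0,1] "liked" : (N/(NP\PP))/S
      [1,4] (NP\PP)/S   <
        [1,3] PP   <
          [1,2] "cat" : N
          [2,3] "read" : PP\N
        [3,4] "river" : ((NP\PP)/S)\PP
    [4,5] "here" : S
  [5,6] "song" : S\N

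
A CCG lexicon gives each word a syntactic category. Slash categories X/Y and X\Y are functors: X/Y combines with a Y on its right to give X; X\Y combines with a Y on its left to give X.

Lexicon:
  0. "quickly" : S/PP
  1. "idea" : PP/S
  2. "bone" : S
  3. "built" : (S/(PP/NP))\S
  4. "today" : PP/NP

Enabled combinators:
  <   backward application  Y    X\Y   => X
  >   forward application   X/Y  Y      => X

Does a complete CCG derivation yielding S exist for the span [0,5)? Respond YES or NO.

[0,5] S   >
  [0,4] S/(PP/NP)   <
    [0,3] S   >
      [0,1] "quickly" : S/PP
      [1,3] PP   >
        [1,2] "idea" : PP/S
        [2,3] "bone" : S
    [3,4] "built" : (S/(PP/NP))\S
  [4,5] "today" : PP/NP

YES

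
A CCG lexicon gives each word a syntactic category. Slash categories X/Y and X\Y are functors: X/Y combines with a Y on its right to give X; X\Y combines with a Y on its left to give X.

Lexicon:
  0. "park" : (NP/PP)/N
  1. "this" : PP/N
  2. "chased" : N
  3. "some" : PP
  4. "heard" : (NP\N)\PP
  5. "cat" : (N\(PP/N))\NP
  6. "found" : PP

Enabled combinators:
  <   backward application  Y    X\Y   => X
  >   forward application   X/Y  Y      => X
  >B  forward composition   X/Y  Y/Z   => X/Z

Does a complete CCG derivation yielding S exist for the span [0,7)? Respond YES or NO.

(NP/PP)/N PP/N N PP (NP\N)\PP (N\(PP/N))\NP PP
CKY chart[0,7] = {NP}; S ∉ chart

NO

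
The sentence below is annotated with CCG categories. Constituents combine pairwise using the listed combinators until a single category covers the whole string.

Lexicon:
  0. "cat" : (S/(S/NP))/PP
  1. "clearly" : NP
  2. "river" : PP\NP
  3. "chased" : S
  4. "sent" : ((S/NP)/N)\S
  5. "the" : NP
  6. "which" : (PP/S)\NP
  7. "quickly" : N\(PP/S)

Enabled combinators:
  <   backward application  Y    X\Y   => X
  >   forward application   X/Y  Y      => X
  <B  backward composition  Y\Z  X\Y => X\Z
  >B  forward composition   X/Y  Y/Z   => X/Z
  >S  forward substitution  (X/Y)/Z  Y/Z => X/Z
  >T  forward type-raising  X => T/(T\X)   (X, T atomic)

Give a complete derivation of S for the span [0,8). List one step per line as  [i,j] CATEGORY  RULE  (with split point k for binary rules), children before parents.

[0,8] S   >
  [0,5] S/N   >B
    [0,3] S/(S/NP)   >
      [0,1] "cat" : (S/(S/NP))/PP
      [1,3] PP   <
        [1,2] "clearly" : NP
        [2,3] "river" : PP\NP
    [3,5] (S/NP)/N   <
      [3,4] "chased" : S
      [4,5] "sent" : ((S/NP)/N)\S
  [5,8] N   <
    [5,7] PP/S   <
      [5,6] "the" : NP
      [6,7] "which" : (PP/S)\NP
    [7,8] "quickly" : N\(PP/S)

[0,1] (S/(S/NP))/PP  lex  "cat"
[1,2] NP  lex  "clearly"
[2,3] PP\NP  lex  "river"
[1,3] PP  <  k=2
[0,3] S/(S/NP)  >  k=1
[3,4] S  lex  "chased"
[4,5] ((S/NP)/N)\S  lex  "sent"
[3,5] (S/NP)/N  <  k=4
[0,5] S/N  >B  k=3
[5,6] NP  lex  "the"
[6,7] (PP/S)\NP  lex  "which"
[5,7] PP/S  <  k=6
[7,8] N\(PP/S)  lex  "quickly"
[5,8] N  <  k=7
[0,8] S  >  k=5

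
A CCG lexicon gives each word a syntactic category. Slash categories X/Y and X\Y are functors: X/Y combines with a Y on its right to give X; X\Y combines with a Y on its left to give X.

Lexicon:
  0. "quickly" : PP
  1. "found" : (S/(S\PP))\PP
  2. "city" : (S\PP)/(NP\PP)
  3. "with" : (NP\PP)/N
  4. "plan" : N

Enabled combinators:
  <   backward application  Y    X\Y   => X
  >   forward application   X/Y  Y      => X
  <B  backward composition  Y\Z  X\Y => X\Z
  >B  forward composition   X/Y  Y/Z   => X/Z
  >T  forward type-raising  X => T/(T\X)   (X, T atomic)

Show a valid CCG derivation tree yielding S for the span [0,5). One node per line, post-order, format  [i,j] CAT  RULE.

[0,1] PP  lex  "quickly"
[1,2] (S/(S\PP))\PP  lex  "found"
[0,2] S/(S\PP)  <  k=1
[2,3] (S\PP)/(NP\PP)  lex  "city"
[3,4] (NP\PP)/N  lex  "with"
[4,5] N  lex  "plan"
[3,5] NP\PP  >  k=4
[2,5] S\PP  >  k=3
[0,5] S  >  k=2

[0,5] S   >
  [0,2] S/(S\PP)   <
    [0,1] "quickly" : PP
    [1,2] "found" : (S/(S\PP))\PP
  [2,5] S\PP   >
    [2,3] "city" : (S\PP)/(NP\PP)
    [3,5] NP\PP   >
      [3,4] "with" : (NP\PP)/N
      [4,5] "plan" : N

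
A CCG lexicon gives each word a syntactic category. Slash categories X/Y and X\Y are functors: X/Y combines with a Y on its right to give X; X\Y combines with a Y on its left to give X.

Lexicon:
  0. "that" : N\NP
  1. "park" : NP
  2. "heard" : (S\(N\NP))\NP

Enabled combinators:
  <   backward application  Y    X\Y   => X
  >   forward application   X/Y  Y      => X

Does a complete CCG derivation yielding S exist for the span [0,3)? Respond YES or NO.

[0,3] S   <
  [0,1] "that" : N\NP
  [1,3] S\(N\NP)   <
    [1,2] "park" : NP
    [2,3] "heard" : (S\(N\NP))\NP

YES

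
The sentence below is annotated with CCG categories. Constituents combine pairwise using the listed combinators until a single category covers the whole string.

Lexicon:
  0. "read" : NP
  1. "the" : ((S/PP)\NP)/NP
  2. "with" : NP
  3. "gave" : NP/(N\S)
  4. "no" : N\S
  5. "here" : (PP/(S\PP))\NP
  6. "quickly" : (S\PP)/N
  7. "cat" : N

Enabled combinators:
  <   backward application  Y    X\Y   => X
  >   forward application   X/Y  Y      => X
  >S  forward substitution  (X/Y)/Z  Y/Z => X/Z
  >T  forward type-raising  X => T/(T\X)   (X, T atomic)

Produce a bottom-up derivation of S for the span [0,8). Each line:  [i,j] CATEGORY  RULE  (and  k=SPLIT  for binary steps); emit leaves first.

[0,1] NP  lex  "read"
[1,2] ((S/PP)\NP)/NP  lex  "the"
[2,3] NP  lex  "with"
[1,3] (S/PP)\NP  >  k=2
[0,3] S/PP  <  k=1
[3,4] NP/(N\S)  lex  "gave"
[4,5] N\S  lex  "no"
[3,5] NP  >  k=4
[5,6] (PP/(S\PP))\NP  lex  "here"
[3,6] PP/(S\PP)  <  k=5
[6,7] (S\PP)/N  lex  "quickly"
[7,8] N  lex  "cat"
[6,8] S\PP  >  k=7
[3,8] PP  >  k=6
[0,8] S  >  k=3

[0,8] S   >
  [0,3] S/PP   <
    [0,1] "read" : NP
    [1,3] (S/PP)\NP   >
      [1,2] "the" : ((S/PP)\NP)/NP
      [2,3] "with" : NP
  [3,8] PP   >
    [3,6] PP/(S\PP)   <
      [3,5] NP   >
        [3,4] "gave" : NP/(N\S)
        [4,5] "no" : N\S
      [5,6] "here" : (PP/(S\PP))\NP
    [6,8] S\PP   >
      [6,7] "quickly" : (S\PP)/N
      [7,8] "cat" : N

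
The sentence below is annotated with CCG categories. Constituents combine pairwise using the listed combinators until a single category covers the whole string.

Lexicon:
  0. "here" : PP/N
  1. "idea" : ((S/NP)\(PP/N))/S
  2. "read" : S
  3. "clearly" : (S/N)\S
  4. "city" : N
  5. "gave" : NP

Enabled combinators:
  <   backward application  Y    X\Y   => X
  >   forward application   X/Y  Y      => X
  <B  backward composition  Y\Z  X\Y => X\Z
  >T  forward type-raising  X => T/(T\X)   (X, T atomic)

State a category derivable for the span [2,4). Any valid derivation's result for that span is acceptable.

[0,6] S   >
  [0,5] S/NP   <
    [0,1] "here" : PP/N
    [1,5] (S/NP)\(PP/N)   >
      [1,2] "idea" : ((S/NP)\(PP/N))/S
      [2,5] S   >
        [2,4] S/N   <
          [2,3] "read" : S
          [3,4] "clearly" : (S/N)\S
        [4,5] "city" : N
  [5,6] "gave" : NP

S/N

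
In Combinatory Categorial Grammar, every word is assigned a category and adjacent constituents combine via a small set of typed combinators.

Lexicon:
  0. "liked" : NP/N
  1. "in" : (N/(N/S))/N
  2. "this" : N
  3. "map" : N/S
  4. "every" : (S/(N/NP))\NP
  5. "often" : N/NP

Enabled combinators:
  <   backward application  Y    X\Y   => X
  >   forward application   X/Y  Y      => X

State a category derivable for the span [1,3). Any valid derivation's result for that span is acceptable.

[0,6] S   >
  [0,5] S/(N/NP)   <
    [0,4] NP   >
      [0,1] "liked" : NP/N
      [1,4] N   >
        [1,3] N/(N/S)   >
          [1,2] "in" : (N/(N/S))/N
          [2,3] "this" : N
        [3,4] "map" : N/S
    [4,5] "every" : (S/(N/NP))\NP
  [5,6] "often" : N/NP

N/(N/S)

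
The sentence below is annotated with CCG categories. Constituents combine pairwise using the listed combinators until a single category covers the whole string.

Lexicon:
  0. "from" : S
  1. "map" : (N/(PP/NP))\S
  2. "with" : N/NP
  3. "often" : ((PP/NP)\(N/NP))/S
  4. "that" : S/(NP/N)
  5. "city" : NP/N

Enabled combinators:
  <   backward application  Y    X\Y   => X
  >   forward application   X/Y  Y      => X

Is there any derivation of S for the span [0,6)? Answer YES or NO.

S (N/(PP/NP))\S N/NP ((PP/NP)\(N/NP))/S S/(NP/N) NP/N
CKY chart[0,6] = {N}; S ∉ chart

NO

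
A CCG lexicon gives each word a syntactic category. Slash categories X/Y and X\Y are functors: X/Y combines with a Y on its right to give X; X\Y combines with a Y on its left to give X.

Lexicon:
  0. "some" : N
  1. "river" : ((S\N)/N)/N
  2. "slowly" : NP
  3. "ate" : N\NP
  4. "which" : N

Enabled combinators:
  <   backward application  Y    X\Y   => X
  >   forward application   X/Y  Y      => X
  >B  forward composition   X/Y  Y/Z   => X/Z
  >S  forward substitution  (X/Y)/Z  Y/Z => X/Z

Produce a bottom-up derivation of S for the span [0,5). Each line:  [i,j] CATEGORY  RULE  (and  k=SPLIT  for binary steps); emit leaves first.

[0,5] S   <
  [0,1] "some" : N
  [1,5] S\N   >
    [1,4] (S\N)/N   >
      [1,2] "river" : ((S\N)/N)/N
      [2,4] N   <
        [2,3] "slowly" : NP
        [3,4] "ate" : N\NP
    [4,5] "which" : N

[0,1] N  lex  "some"
[1,2] ((S\N)/N)/N  lex  "river"
[2,3] NP  lex  "slowly"
[3,4] N\NP  lex  "ate"
[2,4] N  <  k=3
[1,4] (S\N)/N  >  k=2
[4,5] N  lex  "which"
[1,5] S\N  >  k=4
[0,5] S  <  k=1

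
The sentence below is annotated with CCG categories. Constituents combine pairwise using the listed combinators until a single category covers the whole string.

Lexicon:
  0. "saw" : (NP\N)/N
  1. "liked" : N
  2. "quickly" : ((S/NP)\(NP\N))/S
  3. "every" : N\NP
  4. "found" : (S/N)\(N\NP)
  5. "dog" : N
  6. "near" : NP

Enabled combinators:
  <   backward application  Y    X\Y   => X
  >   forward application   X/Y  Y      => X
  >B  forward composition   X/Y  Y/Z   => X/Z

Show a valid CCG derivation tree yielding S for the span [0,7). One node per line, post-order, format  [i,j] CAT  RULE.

[0,7] S   >
  [0,6] S/NP   <
    [0,2] NP\N   >
      [0,1] "saw" : (NP\N)/N
      [1,2] "liked" : N
    [2,6] (S/NP)\(NP\N)   >
      [2,3] "quickly" : ((S/NP)\(NP\N))/S
      [3,6] S   >
        [3,5] S/N   <
          [3,4] "every" : N\NP
          [4,5] "found" : (S/N)\(N\NP)
        [5,6] "dog" : N
  [6,7] "near" : NP

[0,1] (NP\N)/N  lex  "saw"
[1,2] N  lex  "liked"
[0,2] NP\N  >  k=1
[2,3] ((S/NP)\(NP\N))/S  lex  "quickly"
[3,4] N\NP  lex  "every"
[4,5] (S/N)\(N\NP)  lex  "found"
[3,5] S/N  <  k=4
[5,6] N  lex  "dog"
[3,6] S  >  k=5
[2,6] (S/NP)\(NP\N)  >  k=3
[0,6] S/NP  <  k=2
[6,7] NP  lex  "near"
[0,7] S  >  k=6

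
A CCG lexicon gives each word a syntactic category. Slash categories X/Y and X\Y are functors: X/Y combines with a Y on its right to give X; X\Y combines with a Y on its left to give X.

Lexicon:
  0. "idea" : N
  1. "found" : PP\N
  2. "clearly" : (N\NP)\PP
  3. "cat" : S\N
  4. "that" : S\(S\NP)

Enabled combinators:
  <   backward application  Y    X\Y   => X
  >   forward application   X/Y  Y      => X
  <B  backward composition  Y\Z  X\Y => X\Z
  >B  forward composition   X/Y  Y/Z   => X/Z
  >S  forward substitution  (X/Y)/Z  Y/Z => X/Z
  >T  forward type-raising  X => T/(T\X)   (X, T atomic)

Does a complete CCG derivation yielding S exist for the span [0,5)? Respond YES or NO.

[0,5] S   <
  [0,4] S\NP   <B
    [0,3] N\NP   <
      [0,2] PP   <
        [0,1] "idea" : N
        [1,2] "found" : PP\N
      [2,3] "clearly" : (N\NP)\PP
    [3,4] "cat" : S\N
  [4,5] "that" : S\(S\NP)

YES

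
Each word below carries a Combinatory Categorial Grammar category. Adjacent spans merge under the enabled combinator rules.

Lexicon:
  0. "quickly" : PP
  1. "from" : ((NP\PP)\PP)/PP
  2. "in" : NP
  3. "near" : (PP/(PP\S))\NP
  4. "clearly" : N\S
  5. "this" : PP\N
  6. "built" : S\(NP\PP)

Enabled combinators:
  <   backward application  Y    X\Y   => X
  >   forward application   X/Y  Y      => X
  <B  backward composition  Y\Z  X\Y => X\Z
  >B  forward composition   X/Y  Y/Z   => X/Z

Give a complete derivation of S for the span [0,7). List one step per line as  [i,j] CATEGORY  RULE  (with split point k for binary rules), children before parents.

[0,1] PP  lex  "quickly"
[1,2] ((NP\PP)\PP)/PP  lex  "from"
[2,3] NP  lex  "in"
[3,4] (PP/(PP\S))\NP  lex  "near"
[2,4] PP/(PP\S)  <  k=3
[4,5] N\S  lex  "clearly"
[5,6] PP\N  lex  "this"
[4,6] PP\S  <B  k=5
[2,6] PP  >  k=4
[1,6] (NP\PP)\PP  >  k=2
[6,7] S\(NP\PP)  lex  "built"
[1,7] S\PP  <B  k=6
[0,7] S  <  k=1

[0,7] S   <
  [0,1] "quickly" : PP
  [1,7] S\PP   <B
    [1,6] (NP\PP)\PP   >
      [1,2] "from" : ((NP\PP)\PP)/PP
      [2,6] PP   >
        [2,4] PP/(PP\S)   <
          [2,3] "in" : NP
          [3,4] "near" : (PP/(PP\S))\NP
        [4,6] PP\S   <B
          [4,5] "clearly" : N\S
          [5,6] "this" : PP\N
    [6,7] "built" : S\(NP\PP)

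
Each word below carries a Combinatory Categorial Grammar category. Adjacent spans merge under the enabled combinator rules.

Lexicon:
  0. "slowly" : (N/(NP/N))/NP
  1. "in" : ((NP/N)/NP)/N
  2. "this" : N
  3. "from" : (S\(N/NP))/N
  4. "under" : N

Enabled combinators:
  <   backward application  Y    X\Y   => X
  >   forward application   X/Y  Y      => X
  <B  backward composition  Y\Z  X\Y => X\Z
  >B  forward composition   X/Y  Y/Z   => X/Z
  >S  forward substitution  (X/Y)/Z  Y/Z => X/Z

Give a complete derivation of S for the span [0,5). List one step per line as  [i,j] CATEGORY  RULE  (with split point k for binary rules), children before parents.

[0,1] (N/(NP/N))/NP  lex  "slowly"
[1,2] ((NP/N)/NP)/N  lex  "in"
[2,3] N  lex  "this"
[1,3] (NP/N)/NP  >  k=2
[0,3] N/NP  >S  k=1
[3,4] (S\(N/NP))/N  lex  "from"
[4,5] N  lex  "under"
[3,5] S\(N/NP)  >  k=4
[0,5] S  <  k=3

[0,5] S   <
  [0,3] N/NP   >S
    [0,1] "slowly" : (N/(NP/N))/NP
    [1,3] (NP/N)/NP   >
      [1,2] "in" : ((NP/N)/NP)/N
      [2,3] "this" : N
  [3,5] S\(N/NP)   >
    [3,4] "from" : (S\(N/NP))/N
    [4,5] "under" : N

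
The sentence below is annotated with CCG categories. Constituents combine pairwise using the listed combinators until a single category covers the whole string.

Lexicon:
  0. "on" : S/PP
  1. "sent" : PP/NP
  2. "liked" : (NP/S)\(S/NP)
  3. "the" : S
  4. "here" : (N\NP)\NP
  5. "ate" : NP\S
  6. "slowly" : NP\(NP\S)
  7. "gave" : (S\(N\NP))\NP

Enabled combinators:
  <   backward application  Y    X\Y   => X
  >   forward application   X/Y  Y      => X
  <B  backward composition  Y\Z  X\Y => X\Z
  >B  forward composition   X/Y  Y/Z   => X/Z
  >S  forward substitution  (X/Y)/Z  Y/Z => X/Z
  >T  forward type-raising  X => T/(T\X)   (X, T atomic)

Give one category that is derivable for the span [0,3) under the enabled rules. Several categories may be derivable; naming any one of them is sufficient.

NP/S

[0,8] S   <
  [0,4] NP   >
    [0,3] NP/S   <
      [0,2] S/NP   >B
        [0,1] "on" : S/PP
        [1,2] "sent" : PP/NP
      [2,3] "liked" : (NP/S)\(S/NP)
    [3,4] "the" : S
  [4,8] S\NP   <B
    [4,5] "here" : (N\NP)\NP
    [5,8] S\(N\NP)   <
      [5,7] NP   <
        [5,6] "ate" : NP\S
        [6,7] "slowly" : NP\(NP\S)
      [7,8] "gave" : (S\(N\NP))\NP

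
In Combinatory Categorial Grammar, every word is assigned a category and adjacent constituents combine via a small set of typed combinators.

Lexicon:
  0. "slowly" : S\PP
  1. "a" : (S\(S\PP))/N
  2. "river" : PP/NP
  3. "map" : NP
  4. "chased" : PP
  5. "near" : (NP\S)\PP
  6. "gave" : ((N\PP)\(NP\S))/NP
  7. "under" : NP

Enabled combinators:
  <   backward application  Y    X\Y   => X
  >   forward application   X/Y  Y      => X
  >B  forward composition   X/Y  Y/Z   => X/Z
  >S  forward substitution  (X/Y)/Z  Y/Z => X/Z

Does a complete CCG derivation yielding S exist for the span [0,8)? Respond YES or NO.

YES

[0,8] S   <
  [0,1] "slowly" : S\PP
  [1,8] S\(S\PP)   >
    [1,2] "a" : (S\(S\PP))/N
    [2,8] N   <
      [2,4] PP   >
        [2,3] "river" : PP/NP
        [3,4] "map" : NP
      [4,8] N\PP   <
        [4,6] NP\S   <
          [4,5] "chased" : PP
          [5,6] "near" : (NP\S)\PP
        [6,8] (N\PP)\(NP\S)   >
          [6,7] "gave" : ((N\PP)\(NP\S))/NP
          [7,8] "under" : NP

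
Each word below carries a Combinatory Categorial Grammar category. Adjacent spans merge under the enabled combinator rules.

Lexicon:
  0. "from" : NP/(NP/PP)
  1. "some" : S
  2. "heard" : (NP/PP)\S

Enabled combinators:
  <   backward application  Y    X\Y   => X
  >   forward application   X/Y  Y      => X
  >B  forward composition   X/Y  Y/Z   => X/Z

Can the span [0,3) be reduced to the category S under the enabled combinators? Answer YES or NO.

NP/(NP/PP) S (NP/PP)\S
CKY chart[0,3] = {NP}; S ∉ chart

NO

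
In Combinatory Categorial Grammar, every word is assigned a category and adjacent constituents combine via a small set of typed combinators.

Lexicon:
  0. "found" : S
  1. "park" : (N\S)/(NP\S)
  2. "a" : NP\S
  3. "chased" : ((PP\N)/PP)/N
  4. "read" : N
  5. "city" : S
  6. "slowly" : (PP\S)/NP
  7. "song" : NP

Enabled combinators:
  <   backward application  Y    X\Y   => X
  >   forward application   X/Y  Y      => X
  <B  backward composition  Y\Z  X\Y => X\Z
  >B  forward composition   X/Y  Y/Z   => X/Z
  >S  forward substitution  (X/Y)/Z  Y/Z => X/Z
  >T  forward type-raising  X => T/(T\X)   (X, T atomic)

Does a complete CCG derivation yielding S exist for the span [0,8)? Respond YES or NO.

S (N\S)/(NP\S) NP\S ((PP\N)/PP)/N N S (PP\S)/NP NP
CKY chart[0,8] = {N/(N\PP), NP/(NP\PP), PP, PP/(NP\NP), PP/(PP\PP), S/(S\PP)}; S ∉ chart

NO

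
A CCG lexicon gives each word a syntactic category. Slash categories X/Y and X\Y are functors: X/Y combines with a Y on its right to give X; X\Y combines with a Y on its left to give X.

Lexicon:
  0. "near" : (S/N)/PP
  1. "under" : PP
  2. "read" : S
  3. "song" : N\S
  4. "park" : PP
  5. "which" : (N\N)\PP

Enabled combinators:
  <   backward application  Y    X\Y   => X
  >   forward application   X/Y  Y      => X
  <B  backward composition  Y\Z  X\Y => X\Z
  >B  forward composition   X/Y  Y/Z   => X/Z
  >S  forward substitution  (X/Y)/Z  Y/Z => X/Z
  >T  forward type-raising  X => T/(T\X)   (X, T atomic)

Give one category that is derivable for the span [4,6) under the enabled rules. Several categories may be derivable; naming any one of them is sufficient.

N\N

[0,6] S   >
  [0,2] S/N   >
    [0,1] "near" : (S/N)/PP
    [1,2] "under" : PP
  [2,6] N   <
    [2,3] "read" : S
    [3,6] N\S   <B
      [3,4] "song" : N\S
      [4,6] N\N   <
        [4,5] "park" : PP
        [5,6] "which" : (N\N)\PP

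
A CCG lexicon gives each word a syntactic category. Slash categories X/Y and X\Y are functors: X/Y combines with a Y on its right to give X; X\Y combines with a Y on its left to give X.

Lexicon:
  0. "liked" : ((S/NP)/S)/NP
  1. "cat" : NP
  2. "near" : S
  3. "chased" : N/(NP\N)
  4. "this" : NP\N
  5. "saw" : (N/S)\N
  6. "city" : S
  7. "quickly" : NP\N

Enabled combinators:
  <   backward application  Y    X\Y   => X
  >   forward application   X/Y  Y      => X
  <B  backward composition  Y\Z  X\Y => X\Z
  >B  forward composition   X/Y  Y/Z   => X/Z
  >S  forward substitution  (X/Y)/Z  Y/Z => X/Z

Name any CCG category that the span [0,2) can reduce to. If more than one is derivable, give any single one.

(S/NP)/S

[0,8] S   >
  [0,3] S/NP   >
    [0,2] (S/NP)/S   >
      [0,1] "liked" : ((S/NP)/S)/NP
      [1,2] "cat" : NP
    [2,3] "near" : S
  [3,8] NP   <
    [3,7] N   >
      [3,6] N/S   <
        [3,5] N   >
          [3,4] "chased" : N/(NP\N)
          [4,5] "this" : NP\N
        [5,6] "saw" : (N/S)\N
      [6,7] "city" : S
    [7,8] "quickly" : NP\N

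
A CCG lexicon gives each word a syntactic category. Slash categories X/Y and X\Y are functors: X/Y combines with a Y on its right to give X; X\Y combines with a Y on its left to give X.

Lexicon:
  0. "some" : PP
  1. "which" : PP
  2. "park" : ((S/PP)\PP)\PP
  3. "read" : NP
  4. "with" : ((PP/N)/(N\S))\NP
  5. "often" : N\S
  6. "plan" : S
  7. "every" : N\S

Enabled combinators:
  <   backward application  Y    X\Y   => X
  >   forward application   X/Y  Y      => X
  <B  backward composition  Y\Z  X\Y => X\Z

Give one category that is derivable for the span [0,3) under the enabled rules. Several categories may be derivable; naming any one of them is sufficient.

[0,8] S   >
  [0,3] S/PP   <
    [0,1] "some" : PP
    [1,3] (S/PP)\PP   <
      [1,2] "which" : PP
      [2,3] "park" : ((S/PP)\PP)\PP
  [3,8] PP   >
    [3,6] PP/N   >
      [3,5] (PP/N)/(N\S)   <
        [3,4] "read" : NP
        [4,5] "with" : ((PP/N)/(N\S))\NP
      [5,6] "often" : N\S
    [6,8] N   <
      [6,7] "plan" : S
      [7,8] "every" : N\S

S/PP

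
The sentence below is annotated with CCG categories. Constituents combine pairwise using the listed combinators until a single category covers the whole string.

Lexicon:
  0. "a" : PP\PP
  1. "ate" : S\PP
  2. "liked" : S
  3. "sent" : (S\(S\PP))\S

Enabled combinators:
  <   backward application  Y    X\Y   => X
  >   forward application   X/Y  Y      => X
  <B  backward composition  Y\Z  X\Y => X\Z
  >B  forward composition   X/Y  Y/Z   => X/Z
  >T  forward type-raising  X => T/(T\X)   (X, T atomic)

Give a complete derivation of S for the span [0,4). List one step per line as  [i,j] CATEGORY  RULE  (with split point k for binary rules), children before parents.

[0,1] PP\PP  lex  "a"
[1,2] S\PP  lex  "ate"
[0,2] S\PP  <B  k=1
[2,3] S  lex  "liked"
[3,4] (S\(S\PP))\S  lex  "sent"
[2,4] S\(S\PP)  <  k=3
[0,4] S  <  k=2

[0,4] S   <
  [0,2] S\PP   <B
    [0,1] "a" : PP\PP
    [1,2] "ate" : S\PP
  [2,4] S\(S\PP)   <
    [2,3] "liked" : S
    [3,4] "sent" : (S\(S\PP))\S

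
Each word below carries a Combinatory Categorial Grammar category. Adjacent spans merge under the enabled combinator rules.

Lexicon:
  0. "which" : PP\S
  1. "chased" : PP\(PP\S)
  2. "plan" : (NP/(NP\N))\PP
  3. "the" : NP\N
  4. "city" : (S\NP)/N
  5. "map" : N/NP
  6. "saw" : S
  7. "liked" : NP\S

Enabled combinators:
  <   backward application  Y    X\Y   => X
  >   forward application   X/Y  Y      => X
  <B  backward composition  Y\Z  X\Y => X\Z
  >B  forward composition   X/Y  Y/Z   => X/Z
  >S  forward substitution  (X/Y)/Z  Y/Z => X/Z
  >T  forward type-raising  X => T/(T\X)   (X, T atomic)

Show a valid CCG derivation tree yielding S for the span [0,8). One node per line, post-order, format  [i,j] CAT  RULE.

[0,1] PP\S  lex  "which"
[1,2] PP\(PP\S)  lex  "chased"
[0,2] PP  <  k=1
[2,3] (NP/(NP\N))\PP  lex  "plan"
[0,3] NP/(NP\N)  <  k=2
[3,4] NP\N  lex  "the"
[0,4] NP  >  k=3
[4,5] (S\NP)/N  lex  "city"
[5,6] N/NP  lex  "map"
[6,7] S  lex  "saw"
[7,8] NP\S  lex  "liked"
[6,8] NP  <  k=7
[5,8] N  >  k=6
[4,8] S\NP  >  k=5
[0,8] S  <  k=4

[0,8] S   <
  [0,4] NP   >
    [0,3] NP/(NP\N)   <
      [0,2] PP   <
        [0,1] "which" : PP\S
        [1,2] "chased" : PP\(PP\S)
      [2,3] "plan" : (NP/(NP\N))\PP
    [3,4] "the" : NP\N
  [4,8] S\NP   >
    [4,5] "city" : (S\NP)/N
    [5,8] N   >
      [5,6] "map" : N/NP
      [6,8] NP   <
        [6,7] "saw" : S
        [7,8] "liked" : NP\S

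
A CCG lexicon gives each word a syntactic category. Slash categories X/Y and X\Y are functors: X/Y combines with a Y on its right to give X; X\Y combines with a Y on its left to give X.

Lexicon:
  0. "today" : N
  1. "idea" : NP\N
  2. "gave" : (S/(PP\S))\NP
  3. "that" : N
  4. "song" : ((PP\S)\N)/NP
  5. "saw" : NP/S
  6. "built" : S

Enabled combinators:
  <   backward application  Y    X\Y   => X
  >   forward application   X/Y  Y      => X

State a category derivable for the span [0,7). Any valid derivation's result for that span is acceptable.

S

[0,7] S   >
  [0,3] S/(PP\S)   <
    [0,2] NP   <
      [0,1] "today" : N
      [1,2] "idea" : NP\N
    [2,3] "gave" : (S/(PP\S))\NP
  [3,7] PP\S   <
    [3,4] "that" : N
    [4,7] (PP\S)\N   >
      [4,5] "song" : ((PP\S)\N)/NP
      [5,7] NP   >
        [5,6] "saw" : NP/S
        [6,7] "built" : S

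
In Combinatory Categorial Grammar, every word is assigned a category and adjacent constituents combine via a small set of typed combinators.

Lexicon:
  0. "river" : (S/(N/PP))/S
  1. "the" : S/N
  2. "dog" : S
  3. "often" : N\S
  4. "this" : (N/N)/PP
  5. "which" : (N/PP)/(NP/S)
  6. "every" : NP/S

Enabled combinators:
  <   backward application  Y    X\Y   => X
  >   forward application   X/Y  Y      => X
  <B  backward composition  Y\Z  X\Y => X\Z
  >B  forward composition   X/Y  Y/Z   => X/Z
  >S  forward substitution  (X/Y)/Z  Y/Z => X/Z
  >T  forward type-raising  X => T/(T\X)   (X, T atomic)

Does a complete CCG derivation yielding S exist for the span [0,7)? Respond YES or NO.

[0,7] S   >
  [0,4] S/(N/PP)   >
    [0,1] "river" : (S/(N/PP))/S
    [1,4] S   >
      [1,2] "the" : S/N
      [2,4] N   <
        [2,3] "dog" : S
        [3,4] "often" : N\S
  [4,7] N/PP   >S
    [4,5] "this" : (N/N)/PP
    [5,7] N/PP   >
      [5,6] "which" : (N/PP)/(NP/S)
      [6,7] "every" : NP/S

YES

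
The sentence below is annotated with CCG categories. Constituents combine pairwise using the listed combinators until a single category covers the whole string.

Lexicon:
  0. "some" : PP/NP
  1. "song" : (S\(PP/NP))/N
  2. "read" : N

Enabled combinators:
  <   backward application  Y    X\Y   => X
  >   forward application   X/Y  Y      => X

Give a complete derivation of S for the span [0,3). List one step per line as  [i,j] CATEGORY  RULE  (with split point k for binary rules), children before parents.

[0,1] PP/NP  lex  "some"
[1,2] (S\(PP/NP))/N  lex  "song"
[2,3] N  lex  "read"
[1,3] S\(PP/NP)  >  k=2
[0,3] S  <  k=1

[0,3] S   <
  [0,1] "some" : PP/NP
  [1,3] S\(PP/NP)   >
    [1,2] "song" : (S\(PP/NP))/N
    [2,3] "read" : N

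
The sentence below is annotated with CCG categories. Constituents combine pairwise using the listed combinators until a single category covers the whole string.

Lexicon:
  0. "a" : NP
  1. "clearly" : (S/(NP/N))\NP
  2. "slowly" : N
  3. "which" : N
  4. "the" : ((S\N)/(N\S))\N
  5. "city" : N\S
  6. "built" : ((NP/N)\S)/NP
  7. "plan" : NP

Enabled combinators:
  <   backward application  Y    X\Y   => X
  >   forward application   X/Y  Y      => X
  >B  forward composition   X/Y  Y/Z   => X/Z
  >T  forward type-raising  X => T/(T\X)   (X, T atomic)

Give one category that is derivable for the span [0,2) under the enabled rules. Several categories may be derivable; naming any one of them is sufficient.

[0,8] S   >
  [0,2] S/(NP/N)   <
    [0,1] "a" : NP
    [1,2] "clearly" : (S/(NP/N))\NP
  [2,8] NP/N   <
    [2,6] S   >
      [2,3] S/(S\N)   >T
        [2,3] "slowly" : N
      [3,6] S\N   >
        [3,5] (S\N)/(N\S)   <
          [3,4] "which" : N
          [4,5] "the" : ((S\N)/(N\S))\N
        [5,6] "city" : N\S
    [6,8] (NP/N)\S   >
      [6,7] "built" : ((NP/N)\S)/NP
      [7,8] "plan" : NP

S/(NP/N)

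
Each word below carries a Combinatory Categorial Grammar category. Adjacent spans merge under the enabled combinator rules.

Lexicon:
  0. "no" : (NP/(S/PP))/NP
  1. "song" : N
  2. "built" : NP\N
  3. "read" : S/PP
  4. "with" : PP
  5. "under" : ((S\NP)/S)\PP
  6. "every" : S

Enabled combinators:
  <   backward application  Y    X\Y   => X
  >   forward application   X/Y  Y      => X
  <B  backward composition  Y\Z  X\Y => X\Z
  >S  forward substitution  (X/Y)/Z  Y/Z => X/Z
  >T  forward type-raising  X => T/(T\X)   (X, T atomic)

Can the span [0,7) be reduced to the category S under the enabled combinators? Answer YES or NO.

YES

[0,7] S   <
  [0,4] NP   >
    [0,3] NP/(S/PP)   >
      [0,1] "no" : (NP/(S/PP))/NP
      [1,3] NP   <
        [1,2] "song" : N
        [2,3] "built" : NP\N
    [3,4] "read" : S/PP
  [4,7] S\NP   >
    [4,6] (S\NP)/S   <
      [4,5] "with" : PP
      [5,6] "under" : ((S\NP)/S)\PP
    [6,7] "every" : S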